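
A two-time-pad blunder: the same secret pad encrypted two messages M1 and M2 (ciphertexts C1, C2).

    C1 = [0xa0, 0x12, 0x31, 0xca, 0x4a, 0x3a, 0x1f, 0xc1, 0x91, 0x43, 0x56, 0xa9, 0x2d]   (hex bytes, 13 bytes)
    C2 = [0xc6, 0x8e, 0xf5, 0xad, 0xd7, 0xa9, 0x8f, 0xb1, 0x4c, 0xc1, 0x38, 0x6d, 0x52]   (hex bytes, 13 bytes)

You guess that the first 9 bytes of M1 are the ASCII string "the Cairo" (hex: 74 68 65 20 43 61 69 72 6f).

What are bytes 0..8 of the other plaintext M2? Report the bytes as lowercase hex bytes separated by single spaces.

First, C1 ⊕ C2 = (M1 ⊕ K) ⊕ (M2 ⊕ K) = M1 ⊕ M2, so the key drops out. Then M2 = (M1 ⊕ M2) ⊕ M1 over the first 9 bytes.
byte 0: (a0 XOR c6) XOR 74 = 66 XOR 74 = 12
byte 1: (12 XOR 8e) XOR 68 = 9c XOR 68 = f4
byte 2: (31 XOR f5) XOR 65 = c4 XOR 65 = a1
byte 3: (ca XOR ad) XOR 20 = 67 XOR 20 = 47
byte 4: (4a XOR d7) XOR 43 = 9d XOR 43 = de
byte 5: (3a XOR a9) XOR 61 = 93 XOR 61 = f2
byte 6: (1f XOR 8f) XOR 69 = 90 XOR 69 = f9
byte 7: (c1 XOR b1) XOR 72 = 70 XOR 72 = 02
byte 8: (91 XOR 4c) XOR 6f = dd XOR 6f = b2

12 f4 a1 47 de f2 f9 02 b2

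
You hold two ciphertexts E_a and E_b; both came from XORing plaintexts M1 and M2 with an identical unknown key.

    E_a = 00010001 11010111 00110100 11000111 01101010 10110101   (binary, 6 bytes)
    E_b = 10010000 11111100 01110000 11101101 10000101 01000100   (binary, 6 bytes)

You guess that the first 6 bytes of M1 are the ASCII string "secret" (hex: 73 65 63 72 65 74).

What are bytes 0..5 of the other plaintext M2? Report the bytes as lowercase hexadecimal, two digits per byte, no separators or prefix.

f24e27588a85

First, E_a ⊕ E_b = (M1 ⊕ K) ⊕ (M2 ⊕ K) = M1 ⊕ M2, so the key drops out. Then M2 = (M1 ⊕ M2) ⊕ M1 over the first 6 bytes.
byte 0: (11 ^ 90) ^ 73 = 81 ^ 73 = f2
byte 1: (d7 ^ fc) ^ 65 = 2b ^ 65 = 4e
byte 2: (34 ^ 70) ^ 63 = 44 ^ 63 = 27
byte 3: (c7 ^ ed) ^ 72 = 2a ^ 72 = 58
byte 4: (6a ^ 85) ^ 65 = ef ^ 65 = 8a
byte 5: (b5 ^ 44) ^ 74 = f1 ^ 74 = 85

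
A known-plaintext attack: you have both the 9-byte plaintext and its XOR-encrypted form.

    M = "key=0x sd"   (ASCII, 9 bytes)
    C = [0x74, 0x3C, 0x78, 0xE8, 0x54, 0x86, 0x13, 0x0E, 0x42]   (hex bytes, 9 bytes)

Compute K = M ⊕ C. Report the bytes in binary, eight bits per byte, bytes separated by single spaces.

Since C = M ⊕ K, XORing both sides with M gives K = M ⊕ C.
6b XOR 74 = 1f
65 XOR 3c = 59
79 XOR 78 = 01
3d XOR e8 = d5
30 XOR 54 = 64
78 XOR 86 = fe
20 XOR 13 = 33
73 XOR 0e = 7d
64 XOR 42 = 26

00011111 01011001 00000001 11010101 01100100 11111110 00110011 01111101 00100110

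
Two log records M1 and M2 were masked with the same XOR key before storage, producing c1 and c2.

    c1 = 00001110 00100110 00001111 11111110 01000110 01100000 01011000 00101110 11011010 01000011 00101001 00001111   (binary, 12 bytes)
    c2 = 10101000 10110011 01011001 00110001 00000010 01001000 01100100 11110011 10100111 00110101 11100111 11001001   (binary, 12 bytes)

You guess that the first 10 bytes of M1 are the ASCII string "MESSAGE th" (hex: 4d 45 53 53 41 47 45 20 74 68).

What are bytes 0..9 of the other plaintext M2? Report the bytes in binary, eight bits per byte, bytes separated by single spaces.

First, c1 ⊕ c2 = (M1 ⊕ K) ⊕ (M2 ⊕ K) = M1 ⊕ M2, so the key drops out. Then M2 = (M1 ⊕ M2) ⊕ M1 over the first 10 bytes.
byte 0: (0e ⊕ a8) ⊕ 4d = a6 ⊕ 4d = eb
byte 1: (26 ⊕ b3) ⊕ 45 = 95 ⊕ 45 = d0
byte 2: (0f ⊕ 59) ⊕ 53 = 56 ⊕ 53 = 05
byte 3: (fe ⊕ 31) ⊕ 53 = cf ⊕ 53 = 9c
byte 4: (46 ⊕ 02) ⊕ 41 = 44 ⊕ 41 = 05
byte 5: (60 ⊕ 48) ⊕ 47 = 28 ⊕ 47 = 6f
byte 6: (58 ⊕ 64) ⊕ 45 = 3c ⊕ 45 = 79
byte 7: (2e ⊕ f3) ⊕ 20 = dd ⊕ 20 = fd
byte 8: (da ⊕ a7) ⊕ 74 = 7d ⊕ 74 = 09
byte 9: (43 ⊕ 35) ⊕ 68 = 76 ⊕ 68 = 1e

11101011 11010000 00000101 10011100 00000101 01101111 01111001 11111101 00001001 00011110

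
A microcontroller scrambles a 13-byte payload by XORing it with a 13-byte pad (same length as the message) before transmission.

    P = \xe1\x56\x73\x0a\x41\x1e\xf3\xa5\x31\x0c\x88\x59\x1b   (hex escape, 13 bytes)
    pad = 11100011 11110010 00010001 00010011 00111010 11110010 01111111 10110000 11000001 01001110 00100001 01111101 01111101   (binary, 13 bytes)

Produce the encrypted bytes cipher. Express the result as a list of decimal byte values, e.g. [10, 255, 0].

XOR is its own inverse, so applying the key byte-wise gives the result directly.
e1 XOR e3 = 02
56 XOR f2 = a4
73 XOR 11 = 62
0a XOR 13 = 19
41 XOR 3a = 7b
1e XOR f2 = ec
f3 XOR 7f = 8c
a5 XOR b0 = 15
31 XOR c1 = f0
0c XOR 4e = 42
88 XOR 21 = a9
59 XOR 7d = 24
1b XOR 7d = 66

[2, 164, 98, 25, 123, 236, 140, 21, 240, 66, 169, 36, 102]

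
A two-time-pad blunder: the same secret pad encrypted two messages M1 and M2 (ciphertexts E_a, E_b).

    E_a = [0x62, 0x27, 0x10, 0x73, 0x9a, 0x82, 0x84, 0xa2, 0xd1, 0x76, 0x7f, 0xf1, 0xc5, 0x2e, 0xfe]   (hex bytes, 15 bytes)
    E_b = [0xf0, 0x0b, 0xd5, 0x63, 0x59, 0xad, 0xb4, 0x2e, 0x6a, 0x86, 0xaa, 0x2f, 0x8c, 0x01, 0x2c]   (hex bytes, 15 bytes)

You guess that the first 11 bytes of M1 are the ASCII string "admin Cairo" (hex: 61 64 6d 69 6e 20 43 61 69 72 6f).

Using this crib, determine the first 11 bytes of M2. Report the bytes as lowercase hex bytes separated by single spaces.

f3 48 a8 79 ad 0f 73 ed d2 82 ba

First, E_a ⊕ E_b = (M1 ⊕ K) ⊕ (M2 ⊕ K) = M1 ⊕ M2, so the key drops out. Then M2 = (M1 ⊕ M2) ⊕ M1 over the first 11 bytes.
byte 0: (62 XOR f0) XOR 61 = 92 XOR 61 = f3
byte 1: (27 XOR 0b) XOR 64 = 2c XOR 64 = 48
byte 2: (10 XOR d5) XOR 6d = c5 XOR 6d = a8
byte 3: (73 XOR 63) XOR 69 = 10 XOR 69 = 79
byte 4: (9a XOR 59) XOR 6e = c3 XOR 6e = ad
byte 5: (82 XOR ad) XOR 20 = 2f XOR 20 = 0f
byte 6: (84 XOR b4) XOR 43 = 30 XOR 43 = 73
byte 7: (a2 XOR 2e) XOR 61 = 8c XOR 61 = ed
byte 8: (d1 XOR 6a) XOR 69 = bb XOR 69 = d2
byte 9: (76 XOR 86) XOR 72 = f0 XOR 72 = 82
byte 10: (7f XOR aa) XOR 6f = d5 XOR 6f = ba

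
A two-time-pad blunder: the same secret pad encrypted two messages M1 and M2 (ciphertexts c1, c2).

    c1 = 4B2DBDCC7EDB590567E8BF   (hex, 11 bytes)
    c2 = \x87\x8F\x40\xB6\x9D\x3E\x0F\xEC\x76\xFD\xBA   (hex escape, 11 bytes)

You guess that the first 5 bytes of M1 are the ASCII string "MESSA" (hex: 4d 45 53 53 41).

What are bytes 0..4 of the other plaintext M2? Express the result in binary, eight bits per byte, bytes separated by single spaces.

First, c1 ⊕ c2 = (M1 ⊕ K) ⊕ (M2 ⊕ K) = M1 ⊕ M2, so the key drops out. Then M2 = (M1 ⊕ M2) ⊕ M1 over the first 5 bytes.
byte 0: (4b ^ 87) ^ 4d = cc ^ 4d = 81
byte 1: (2d ^ 8f) ^ 45 = a2 ^ 45 = e7
byte 2: (bd ^ 40) ^ 53 = fd ^ 53 = ae
byte 3: (cc ^ b6) ^ 53 = 7a ^ 53 = 29
byte 4: (7e ^ 9d) ^ 41 = e3 ^ 41 = a2

10000001 11100111 10101110 00101001 10100010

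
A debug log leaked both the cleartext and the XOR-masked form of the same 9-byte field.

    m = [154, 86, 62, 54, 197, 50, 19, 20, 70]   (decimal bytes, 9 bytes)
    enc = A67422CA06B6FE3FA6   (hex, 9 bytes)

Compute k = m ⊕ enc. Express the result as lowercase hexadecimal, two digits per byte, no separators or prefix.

Since enc = m ⊕ k, XORing both sides with m gives k = m ⊕ enc.
9a xor a6 = 3c
56 xor 74 = 22
3e xor 22 = 1c
36 xor ca = fc
c5 xor 06 = c3
32 xor b6 = 84
13 xor fe = ed
14 xor 3f = 2b
46 xor a6 = e0

3c221cfcc384ed2be0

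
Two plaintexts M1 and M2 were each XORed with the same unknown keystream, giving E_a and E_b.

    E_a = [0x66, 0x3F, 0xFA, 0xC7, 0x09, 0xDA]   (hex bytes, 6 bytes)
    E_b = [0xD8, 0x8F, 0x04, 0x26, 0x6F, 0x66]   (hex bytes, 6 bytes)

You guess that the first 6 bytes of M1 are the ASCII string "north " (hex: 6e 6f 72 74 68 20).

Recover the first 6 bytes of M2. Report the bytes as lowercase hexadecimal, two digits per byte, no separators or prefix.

First, E_a ⊕ E_b = (M1 ⊕ K) ⊕ (M2 ⊕ K) = M1 ⊕ M2, so the key drops out. Then M2 = (M1 ⊕ M2) ⊕ M1 over the first 6 bytes.
byte 0: (66 XOR d8) XOR 6e = be XOR 6e = d0
byte 1: (3f XOR 8f) XOR 6f = b0 XOR 6f = df
byte 2: (fa XOR 04) XOR 72 = fe XOR 72 = 8c
byte 3: (c7 XOR 26) XOR 74 = e1 XOR 74 = 95
byte 4: (09 XOR 6f) XOR 68 = 66 XOR 68 = 0e
byte 5: (da XOR 66) XOR 20 = bc XOR 20 = 9c

d0df8c950e9c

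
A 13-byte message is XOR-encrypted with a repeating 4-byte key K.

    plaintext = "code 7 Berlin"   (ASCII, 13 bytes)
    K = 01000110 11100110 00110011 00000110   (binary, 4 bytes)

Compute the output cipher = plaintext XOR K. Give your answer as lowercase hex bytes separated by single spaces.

The 4-byte key repeats, so the effective keystream is 46 e6 33 06 46 e6 33 06 46 e6 33 06 46.
byte 0:  99 ^  70 =  37
byte 1: 111 ^ 230 = 137
byte 2: 100 ^  51 =  87
byte 3: 101 ^   6 =  99
byte 4:  32 ^  70 = 102
byte 5:  55 ^ 230 = 209
byte 6:  32 ^  51 =  19
byte 7:  66 ^   6 =  68
byte 8: 101 ^  70 =  35
byte 9: 114 ^ 230 = 148
byte 10: 108 ^  51 =  95
byte 11: 105 ^   6 = 111
byte 12: 110 ^  70 =  40

25 89 57 63 66 d1 13 44 23 94 5f 6f 28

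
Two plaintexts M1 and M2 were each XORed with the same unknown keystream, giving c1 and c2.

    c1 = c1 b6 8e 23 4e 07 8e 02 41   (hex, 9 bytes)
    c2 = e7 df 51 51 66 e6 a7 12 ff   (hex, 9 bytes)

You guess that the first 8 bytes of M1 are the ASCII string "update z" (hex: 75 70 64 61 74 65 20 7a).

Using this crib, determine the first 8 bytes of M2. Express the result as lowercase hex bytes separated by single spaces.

53 19 bb 13 5c 84 09 6a

First, c1 ⊕ c2 = (M1 ⊕ K) ⊕ (M2 ⊕ K) = M1 ⊕ M2, so the key drops out. Then M2 = (M1 ⊕ M2) ⊕ M1 over the first 8 bytes.
byte 0: (c1 xor e7) xor 75 = 26 xor 75 = 53
byte 1: (b6 xor df) xor 70 = 69 xor 70 = 19
byte 2: (8e xor 51) xor 64 = df xor 64 = bb
byte 3: (23 xor 51) xor 61 = 72 xor 61 = 13
byte 4: (4e xor 66) xor 74 = 28 xor 74 = 5c
byte 5: (07 xor e6) xor 65 = e1 xor 65 = 84
byte 6: (8e xor a7) xor 20 = 29 xor 20 = 09
byte 7: (02 xor 12) xor 7a = 10 xor 7a = 6a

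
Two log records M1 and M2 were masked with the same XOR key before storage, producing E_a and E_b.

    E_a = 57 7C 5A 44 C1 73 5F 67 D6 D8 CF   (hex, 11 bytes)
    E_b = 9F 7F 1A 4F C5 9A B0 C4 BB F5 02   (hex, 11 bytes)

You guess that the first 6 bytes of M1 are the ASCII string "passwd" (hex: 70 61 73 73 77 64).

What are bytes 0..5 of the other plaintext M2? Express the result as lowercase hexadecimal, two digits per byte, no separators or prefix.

b8623378738d

First, E_a ⊕ E_b = (M1 ⊕ K) ⊕ (M2 ⊕ K) = M1 ⊕ M2, so the key drops out. Then M2 = (M1 ⊕ M2) ⊕ M1 over the first 6 bytes.
byte 0: (57 ^ 9f) ^ 70 = c8 ^ 70 = b8
byte 1: (7c ^ 7f) ^ 61 = 03 ^ 61 = 62
byte 2: (5a ^ 1a) ^ 73 = 40 ^ 73 = 33
byte 3: (44 ^ 4f) ^ 73 = 0b ^ 73 = 78
byte 4: (c1 ^ c5) ^ 77 = 04 ^ 77 = 73
byte 5: (73 ^ 9a) ^ 64 = e9 ^ 64 = 8d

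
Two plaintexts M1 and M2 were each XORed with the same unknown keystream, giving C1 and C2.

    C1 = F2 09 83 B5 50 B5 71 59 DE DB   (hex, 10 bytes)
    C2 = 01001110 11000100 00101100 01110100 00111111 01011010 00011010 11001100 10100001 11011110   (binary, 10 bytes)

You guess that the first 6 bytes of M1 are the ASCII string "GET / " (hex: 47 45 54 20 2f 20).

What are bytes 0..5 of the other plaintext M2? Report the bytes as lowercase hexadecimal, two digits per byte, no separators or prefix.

First, C1 ⊕ C2 = (M1 ⊕ K) ⊕ (M2 ⊕ K) = M1 ⊕ M2, so the key drops out. Then M2 = (M1 ⊕ M2) ⊕ M1 over the first 6 bytes.
byte 0: (f2 XOR 4e) XOR 47 = bc XOR 47 = fb
byte 1: (09 XOR c4) XOR 45 = cd XOR 45 = 88
byte 2: (83 XOR 2c) XOR 54 = af XOR 54 = fb
byte 3: (b5 XOR 74) XOR 20 = c1 XOR 20 = e1
byte 4: (50 XOR 3f) XOR 2f = 6f XOR 2f = 40
byte 5: (b5 XOR 5a) XOR 20 = ef XOR 20 = cf

fb88fbe140cf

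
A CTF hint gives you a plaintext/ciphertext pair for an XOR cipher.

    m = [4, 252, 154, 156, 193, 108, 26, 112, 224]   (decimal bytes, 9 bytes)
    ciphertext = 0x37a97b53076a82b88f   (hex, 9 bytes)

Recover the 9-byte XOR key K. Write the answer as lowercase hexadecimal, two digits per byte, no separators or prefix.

Since ciphertext = m ⊕ K, XORing both sides with m gives K = m ⊕ ciphertext.
byte 0: 04 xor 37 = 33
byte 1: fc xor a9 = 55
byte 2: 9a xor 7b = e1
byte 3: 9c xor 53 = cf
byte 4: c1 xor 07 = c6
byte 5: 6c xor 6a = 06
byte 6: 1a xor 82 = 98
byte 7: 70 xor b8 = c8
byte 8: e0 xor 8f = 6f

3355e1cfc60698c86f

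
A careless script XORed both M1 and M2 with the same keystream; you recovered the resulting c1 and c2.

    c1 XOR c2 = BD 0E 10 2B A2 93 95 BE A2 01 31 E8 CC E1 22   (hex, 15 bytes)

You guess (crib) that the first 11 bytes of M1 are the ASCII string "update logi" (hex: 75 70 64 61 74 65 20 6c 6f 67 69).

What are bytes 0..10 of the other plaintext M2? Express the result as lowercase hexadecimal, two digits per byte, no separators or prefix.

Since c1 ⊕ c2 = M1 ⊕ M2, XORing with the guessed M1 bytes yields the corresponding M2 bytes: M2 = (c1 ⊕ c2) ⊕ M1.
byte 0: bd XOR 75 = c8
byte 1: 0e XOR 70 = 7e
byte 2: 10 XOR 64 = 74
byte 3: 2b XOR 61 = 4a
byte 4: a2 XOR 74 = d6
byte 5: 93 XOR 65 = f6
byte 6: 95 XOR 20 = b5
byte 7: be XOR 6c = d2
byte 8: a2 XOR 6f = cd
byte 9: 01 XOR 67 = 66
byte 10: 31 XOR 69 = 58

c87e744ad6f6b5d2cd6658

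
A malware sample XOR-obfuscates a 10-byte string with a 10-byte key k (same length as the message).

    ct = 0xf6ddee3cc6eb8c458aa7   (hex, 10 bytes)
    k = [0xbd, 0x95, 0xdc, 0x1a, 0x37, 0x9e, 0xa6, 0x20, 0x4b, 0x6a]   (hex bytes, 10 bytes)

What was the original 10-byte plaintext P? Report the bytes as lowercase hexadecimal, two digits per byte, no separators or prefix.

4b483226f1752a65c1cd

byte 0: f6 ⊕ bd = 4b
byte 1: dd ⊕ 95 = 48
byte 2: ee ⊕ dc = 32
byte 3: 3c ⊕ 1a = 26
byte 4: c6 ⊕ 37 = f1
byte 5: eb ⊕ 9e = 75
byte 6: 8c ⊕ a6 = 2a
byte 7: 45 ⊕ 20 = 65
byte 8: 8a ⊕ 4b = c1
byte 9: a7 ⊕ 6a = cd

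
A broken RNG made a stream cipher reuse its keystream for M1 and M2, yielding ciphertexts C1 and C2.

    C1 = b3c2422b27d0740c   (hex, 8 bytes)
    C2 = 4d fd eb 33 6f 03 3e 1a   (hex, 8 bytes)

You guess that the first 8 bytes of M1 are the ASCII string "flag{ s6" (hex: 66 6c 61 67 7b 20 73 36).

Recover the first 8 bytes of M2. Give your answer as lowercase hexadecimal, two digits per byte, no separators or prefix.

First, C1 ⊕ C2 = (M1 ⊕ K) ⊕ (M2 ⊕ K) = M1 ⊕ M2, so the key drops out. Then M2 = (M1 ⊕ M2) ⊕ M1 over the first 8 bytes.
byte 0: (b3 ^ 4d) ^ 66 = fe ^ 66 = 98
byte 1: (c2 ^ fd) ^ 6c = 3f ^ 6c = 53
byte 2: (42 ^ eb) ^ 61 = a9 ^ 61 = c8
byte 3: (2b ^ 33) ^ 67 = 18 ^ 67 = 7f
byte 4: (27 ^ 6f) ^ 7b = 48 ^ 7b = 33
byte 5: (d0 ^ 03) ^ 20 = d3 ^ 20 = f3
byte 6: (74 ^ 3e) ^ 73 = 4a ^ 73 = 39
byte 7: (0c ^ 1a) ^ 36 = 16 ^ 36 = 20

9853c87f33f33920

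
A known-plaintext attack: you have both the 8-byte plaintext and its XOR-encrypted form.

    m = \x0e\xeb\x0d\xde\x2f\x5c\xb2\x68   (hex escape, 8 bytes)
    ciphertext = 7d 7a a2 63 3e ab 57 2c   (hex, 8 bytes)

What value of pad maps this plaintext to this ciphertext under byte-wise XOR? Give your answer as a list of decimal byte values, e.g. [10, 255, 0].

[115, 145, 175, 189, 17, 247, 229, 68]

Since ciphertext = m ⊕ pad, XORing both sides with m gives pad = m ⊕ ciphertext.
0e xor 7d = 73
eb xor 7a = 91
0d xor a2 = af
de xor 63 = bd
2f xor 3e = 11
5c xor ab = f7
b2 xor 57 = e5
68 xor 2c = 44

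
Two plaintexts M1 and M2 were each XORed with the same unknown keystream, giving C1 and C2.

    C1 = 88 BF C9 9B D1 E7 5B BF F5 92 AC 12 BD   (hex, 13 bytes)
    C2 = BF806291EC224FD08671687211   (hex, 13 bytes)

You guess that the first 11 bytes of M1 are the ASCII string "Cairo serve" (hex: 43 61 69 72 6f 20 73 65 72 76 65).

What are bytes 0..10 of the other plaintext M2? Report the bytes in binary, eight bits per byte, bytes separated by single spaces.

01110100 01011110 11000010 01111000 01010010 11100101 01100111 00001010 00000001 10010101 10100001

First, C1 ⊕ C2 = (M1 ⊕ K) ⊕ (M2 ⊕ K) = M1 ⊕ M2, so the key drops out. Then M2 = (M1 ⊕ M2) ⊕ M1 over the first 11 bytes.
byte 0: (88 xor bf) xor 43 = 37 xor 43 = 74
byte 1: (bf xor 80) xor 61 = 3f xor 61 = 5e
byte 2: (c9 xor 62) xor 69 = ab xor 69 = c2
byte 3: (9b xor 91) xor 72 = 0a xor 72 = 78
byte 4: (d1 xor ec) xor 6f = 3d xor 6f = 52
byte 5: (e7 xor 22) xor 20 = c5 xor 20 = e5
byte 6: (5b xor 4f) xor 73 = 14 xor 73 = 67
byte 7: (bf xor d0) xor 65 = 6f xor 65 = 0a
byte 8: (f5 xor 86) xor 72 = 73 xor 72 = 01
byte 9: (92 xor 71) xor 76 = e3 xor 76 = 95
byte 10: (ac xor 68) xor 65 = c4 xor 65 = a1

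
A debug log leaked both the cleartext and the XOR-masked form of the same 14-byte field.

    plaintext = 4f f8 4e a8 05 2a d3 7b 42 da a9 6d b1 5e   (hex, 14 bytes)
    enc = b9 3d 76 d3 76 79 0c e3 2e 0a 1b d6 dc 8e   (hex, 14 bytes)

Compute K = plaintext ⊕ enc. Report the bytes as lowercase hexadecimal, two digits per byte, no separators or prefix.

Since enc = plaintext ⊕ K, XORing both sides with plaintext gives K = plaintext ⊕ enc.
01001111 ^ 10111001 = 11110110
11111000 ^ 00111101 = 11000101
01001110 ^ 01110110 = 00111000
10101000 ^ 11010011 = 01111011
00000101 ^ 01110110 = 01110011
00101010 ^ 01111001 = 01010011
11010011 ^ 00001100 = 11011111
01111011 ^ 11100011 = 10011000
01000010 ^ 00101110 = 01101100
11011010 ^ 00001010 = 11010000
10101001 ^ 00011011 = 10110010
01101101 ^ 11010110 = 10111011
10110001 ^ 11011100 = 01101101
01011110 ^ 10001110 = 11010000

f6c5387b7353df986cd0b2bb6dd0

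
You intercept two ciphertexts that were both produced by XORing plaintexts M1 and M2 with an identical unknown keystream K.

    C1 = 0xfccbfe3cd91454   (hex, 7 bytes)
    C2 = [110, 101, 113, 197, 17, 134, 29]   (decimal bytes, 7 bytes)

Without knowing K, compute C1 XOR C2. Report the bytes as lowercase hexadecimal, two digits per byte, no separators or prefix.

C1 ⊕ C2 = (M1 ⊕ K) ⊕ (M2 ⊕ K) = M1 ⊕ M2 — the shared key cancels under XOR.
11111100 XOR 01101110 = 10010010
11001011 XOR 01100101 = 10101110
11111110 XOR 01110001 = 10001111
00111100 XOR 11000101 = 11111001
11011001 XOR 00010001 = 11001000
00010100 XOR 10000110 = 10010010
01010100 XOR 00011101 = 01001001

92ae8ff9c89249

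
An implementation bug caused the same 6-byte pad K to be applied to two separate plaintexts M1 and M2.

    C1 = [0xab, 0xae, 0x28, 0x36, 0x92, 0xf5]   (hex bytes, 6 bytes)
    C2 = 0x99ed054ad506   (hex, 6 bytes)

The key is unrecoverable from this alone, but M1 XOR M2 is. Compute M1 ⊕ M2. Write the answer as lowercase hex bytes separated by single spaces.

C1 ⊕ C2 = (M1 ⊕ K) ⊕ (M2 ⊕ K) = M1 ⊕ M2 — the shared key cancels under XOR.
byte 0: ab XOR 99 = 32
byte 1: ae XOR ed = 43
byte 2: 28 XOR 05 = 2d
byte 3: 36 XOR 4a = 7c
byte 4: 92 XOR d5 = 47
byte 5: f5 XOR 06 = f3

32 43 2d 7c 47 f3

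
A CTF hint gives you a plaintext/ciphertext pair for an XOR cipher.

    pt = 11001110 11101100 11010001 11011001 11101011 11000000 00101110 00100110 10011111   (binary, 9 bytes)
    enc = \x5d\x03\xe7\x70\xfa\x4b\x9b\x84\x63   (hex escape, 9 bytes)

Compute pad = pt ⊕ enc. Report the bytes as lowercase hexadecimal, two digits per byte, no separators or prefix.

Since enc = pt ⊕ pad, XORing both sides with pt gives pad = pt ⊕ enc.
byte 0: ce ^ 5d = 93
byte 1: ec ^ 03 = ef
byte 2: d1 ^ e7 = 36
byte 3: d9 ^ 70 = a9
byte 4: eb ^ fa = 11
byte 5: c0 ^ 4b = 8b
byte 6: 2e ^ 9b = b5
byte 7: 26 ^ 84 = a2
byte 8: 9f ^ 63 = fc

93ef36a9118bb5a2fc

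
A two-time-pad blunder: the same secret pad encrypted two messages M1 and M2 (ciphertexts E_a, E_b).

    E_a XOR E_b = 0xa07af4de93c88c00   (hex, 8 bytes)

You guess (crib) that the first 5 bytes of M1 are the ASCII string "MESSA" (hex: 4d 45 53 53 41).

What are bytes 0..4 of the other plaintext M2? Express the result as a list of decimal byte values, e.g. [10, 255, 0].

Since E_a ⊕ E_b = M1 ⊕ M2, XORing with the guessed M1 bytes yields the corresponding M2 bytes: M2 = (E_a ⊕ E_b) ⊕ M1.
a0 xor 4d = ed
7a xor 45 = 3f
f4 xor 53 = a7
de xor 53 = 8d
93 xor 41 = d2

[237, 63, 167, 141, 210]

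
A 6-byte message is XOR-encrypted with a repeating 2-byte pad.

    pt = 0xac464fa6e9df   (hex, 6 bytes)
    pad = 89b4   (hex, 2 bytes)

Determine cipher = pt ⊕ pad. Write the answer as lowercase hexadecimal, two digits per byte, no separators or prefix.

The 2-byte key repeats, so the effective keystream is 89 b4 89 b4 89 b4.
byte 0: ac xor 89 = 25
byte 1: 46 xor b4 = f2
byte 2: 4f xor 89 = c6
byte 3: a6 xor b4 = 12
byte 4: e9 xor 89 = 60
byte 5: df xor b4 = 6b

25f2c612606b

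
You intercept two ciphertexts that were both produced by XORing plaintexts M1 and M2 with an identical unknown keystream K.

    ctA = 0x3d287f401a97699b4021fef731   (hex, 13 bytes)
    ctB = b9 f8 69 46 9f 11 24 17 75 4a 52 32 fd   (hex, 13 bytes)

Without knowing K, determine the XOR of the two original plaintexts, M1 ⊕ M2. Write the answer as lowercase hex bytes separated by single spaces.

84 d0 16 06 85 86 4d 8c 35 6b ac c5 cc

ctA ⊕ ctB = (M1 ⊕ K) ⊕ (M2 ⊕ K) = M1 ⊕ M2 — the shared key cancels under XOR.
byte 0: 3d XOR b9 = 84
byte 1: 28 XOR f8 = d0
byte 2: 7f XOR 69 = 16
byte 3: 40 XOR 46 = 06
byte 4: 1a XOR 9f = 85
byte 5: 97 XOR 11 = 86
byte 6: 69 XOR 24 = 4d
byte 7: 9b XOR 17 = 8c
byte 8: 40 XOR 75 = 35
byte 9: 21 XOR 4a = 6b
byte 10: fe XOR 52 = ac
byte 11: f7 XOR 32 = c5
byte 12: 31 XOR fd = cc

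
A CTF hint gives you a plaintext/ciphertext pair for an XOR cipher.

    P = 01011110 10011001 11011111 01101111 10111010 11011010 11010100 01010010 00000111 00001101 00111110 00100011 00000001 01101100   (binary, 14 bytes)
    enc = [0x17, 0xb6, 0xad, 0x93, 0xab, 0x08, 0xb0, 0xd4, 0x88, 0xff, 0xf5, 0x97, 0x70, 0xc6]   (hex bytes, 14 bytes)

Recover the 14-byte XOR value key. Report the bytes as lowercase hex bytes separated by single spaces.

Since enc = P ⊕ key, XORing both sides with P gives key = P ⊕ enc.
5e ^ 17 = 49
99 ^ b6 = 2f
df ^ ad = 72
6f ^ 93 = fc
ba ^ ab = 11
da ^ 08 = d2
d4 ^ b0 = 64
52 ^ d4 = 86
07 ^ 88 = 8f
0d ^ ff = f2
3e ^ f5 = cb
23 ^ 97 = b4
01 ^ 70 = 71
6c ^ c6 = aa

49 2f 72 fc 11 d2 64 86 8f f2 cb b4 71 aa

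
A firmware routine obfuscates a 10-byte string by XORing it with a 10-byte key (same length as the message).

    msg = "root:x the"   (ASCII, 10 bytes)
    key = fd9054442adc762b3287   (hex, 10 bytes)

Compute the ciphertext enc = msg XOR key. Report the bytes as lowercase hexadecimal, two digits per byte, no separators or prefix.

72 ⊕ fd = 8f
6f ⊕ 90 = ff
6f ⊕ 54 = 3b
74 ⊕ 44 = 30
3a ⊕ 2a = 10
78 ⊕ dc = a4
20 ⊕ 76 = 56
74 ⊕ 2b = 5f
68 ⊕ 32 = 5a
65 ⊕ 87 = e2

8fff3b3010a4565f5ae2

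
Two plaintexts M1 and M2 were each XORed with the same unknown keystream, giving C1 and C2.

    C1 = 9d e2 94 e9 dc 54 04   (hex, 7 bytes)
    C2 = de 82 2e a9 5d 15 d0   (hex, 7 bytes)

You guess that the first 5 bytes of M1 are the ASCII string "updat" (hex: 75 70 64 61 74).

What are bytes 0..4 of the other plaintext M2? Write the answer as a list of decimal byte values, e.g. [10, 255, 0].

First, C1 ⊕ C2 = (M1 ⊕ K) ⊕ (M2 ⊕ K) = M1 ⊕ M2, so the key drops out. Then M2 = (M1 ⊕ M2) ⊕ M1 over the first 5 bytes.
byte 0: (9d XOR de) XOR 75 = 43 XOR 75 = 36
byte 1: (e2 XOR 82) XOR 70 = 60 XOR 70 = 10
byte 2: (94 XOR 2e) XOR 64 = ba XOR 64 = de
byte 3: (e9 XOR a9) XOR 61 = 40 XOR 61 = 21
byte 4: (dc XOR 5d) XOR 74 = 81 XOR 74 = f5

[54, 16, 222, 33, 245]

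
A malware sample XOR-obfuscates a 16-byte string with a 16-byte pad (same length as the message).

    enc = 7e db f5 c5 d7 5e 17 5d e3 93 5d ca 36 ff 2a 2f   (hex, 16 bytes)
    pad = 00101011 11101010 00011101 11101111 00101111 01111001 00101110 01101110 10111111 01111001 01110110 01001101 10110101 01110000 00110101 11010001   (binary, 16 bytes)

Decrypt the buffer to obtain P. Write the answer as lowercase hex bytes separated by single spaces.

XOR is its own inverse, so applying the key byte-wise gives the result directly.
byte 0: 01111110 XOR 00101011 = 01010101
byte 1: 11011011 XOR 11101010 = 00110001
byte 2: 11110101 XOR 00011101 = 11101000
byte 3: 11000101 XOR 11101111 = 00101010
byte 4: 11010111 XOR 00101111 = 11111000
byte 5: 01011110 XOR 01111001 = 00100111
byte 6: 00010111 XOR 00101110 = 00111001
byte 7: 01011101 XOR 01101110 = 00110011
byte 8: 11100011 XOR 10111111 = 01011100
byte 9: 10010011 XOR 01111001 = 11101010
byte 10: 01011101 XOR 01110110 = 00101011
byte 11: 11001010 XOR 01001101 = 10000111
byte 12: 00110110 XOR 10110101 = 10000011
byte 13: 11111111 XOR 01110000 = 10001111
byte 14: 00101010 XOR 00110101 = 00011111
byte 15: 00101111 XOR 11010001 = 11111110

55 31 e8 2a f8 27 39 33 5c ea 2b 87 83 8f 1f fe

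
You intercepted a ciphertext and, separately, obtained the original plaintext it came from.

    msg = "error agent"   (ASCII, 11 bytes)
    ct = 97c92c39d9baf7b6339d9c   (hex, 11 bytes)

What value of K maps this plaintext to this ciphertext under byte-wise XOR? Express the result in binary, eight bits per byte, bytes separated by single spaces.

11110010 10111011 01011110 01010110 10101011 10011010 10010110 11010001 01010110 11110011 11101000

Since ct = msg ⊕ K, XORing both sides with msg gives K = msg ⊕ ct.
65 xor 97 = f2
72 xor c9 = bb
72 xor 2c = 5e
6f xor 39 = 56
72 xor d9 = ab
20 xor ba = 9a
61 xor f7 = 96
67 xor b6 = d1
65 xor 33 = 56
6e xor 9d = f3
74 xor 9c = e8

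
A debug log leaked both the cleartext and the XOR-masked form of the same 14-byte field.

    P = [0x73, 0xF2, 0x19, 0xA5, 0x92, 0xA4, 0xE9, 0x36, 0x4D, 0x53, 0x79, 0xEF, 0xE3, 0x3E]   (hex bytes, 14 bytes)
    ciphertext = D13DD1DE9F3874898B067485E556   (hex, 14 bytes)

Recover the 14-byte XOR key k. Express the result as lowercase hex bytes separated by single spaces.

a2 cf c8 7b 0d 9c 9d bf c6 55 0d 6a 06 68

Since ciphertext = P ⊕ k, XORing both sides with P gives k = P ⊕ ciphertext.
73 xor d1 = a2
f2 xor 3d = cf
19 xor d1 = c8
a5 xor de = 7b
92 xor 9f = 0d
a4 xor 38 = 9c
e9 xor 74 = 9d
36 xor 89 = bf
4d xor 8b = c6
53 xor 06 = 55
79 xor 74 = 0d
ef xor 85 = 6a
e3 xor e5 = 06
3e xor 56 = 68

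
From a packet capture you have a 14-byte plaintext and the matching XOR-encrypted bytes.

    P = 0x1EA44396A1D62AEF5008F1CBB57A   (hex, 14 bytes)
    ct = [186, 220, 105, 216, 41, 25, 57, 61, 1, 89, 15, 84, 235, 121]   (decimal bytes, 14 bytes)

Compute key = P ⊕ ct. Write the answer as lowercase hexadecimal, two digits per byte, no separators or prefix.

Since ct = P ⊕ key, XORing both sides with P gives key = P ⊕ ct.
00011110 XOR 10111010 = 10100100
10100100 XOR 11011100 = 01111000
01000011 XOR 01101001 = 00101010
10010110 XOR 11011000 = 01001110
10100001 XOR 00101001 = 10001000
11010110 XOR 00011001 = 11001111
00101010 XOR 00111001 = 00010011
11101111 XOR 00111101 = 11010010
01010000 XOR 00000001 = 01010001
00001000 XOR 01011001 = 01010001
11110001 XOR 00001111 = 11111110
11001011 XOR 01010100 = 10011111
10110101 XOR 11101011 = 01011110
01111010 XOR 01111001 = 00000011

a4782a4e88cf13d25151fe9f5e03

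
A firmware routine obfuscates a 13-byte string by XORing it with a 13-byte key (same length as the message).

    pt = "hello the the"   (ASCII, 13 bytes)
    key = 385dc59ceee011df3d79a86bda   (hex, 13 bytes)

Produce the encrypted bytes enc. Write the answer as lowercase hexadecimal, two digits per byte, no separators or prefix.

XOR is its own inverse, so applying the key byte-wise gives the result directly.
68 ^ 38 = 50
65 ^ 5d = 38
6c ^ c5 = a9
6c ^ 9c = f0
6f ^ ee = 81
20 ^ e0 = c0
74 ^ 11 = 65
68 ^ df = b7
65 ^ 3d = 58
20 ^ 79 = 59
74 ^ a8 = dc
68 ^ 6b = 03
65 ^ da = bf

5038a9f081c065b75859dc03bf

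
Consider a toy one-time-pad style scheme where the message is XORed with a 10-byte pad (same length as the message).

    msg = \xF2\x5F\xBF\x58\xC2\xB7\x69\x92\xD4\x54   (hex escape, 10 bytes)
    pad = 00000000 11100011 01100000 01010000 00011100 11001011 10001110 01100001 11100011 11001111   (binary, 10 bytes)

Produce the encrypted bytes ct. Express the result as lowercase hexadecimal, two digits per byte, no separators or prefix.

f2bcdf08de7ce7f3379b

XOR is its own inverse, so applying the key byte-wise gives the result directly.
f2 ⊕ 00 = f2
5f ⊕ e3 = bc
bf ⊕ 60 = df
58 ⊕ 50 = 08
c2 ⊕ 1c = de
b7 ⊕ cb = 7c
69 ⊕ 8e = e7
92 ⊕ 61 = f3
d4 ⊕ e3 = 37
54 ⊕ cf = 9b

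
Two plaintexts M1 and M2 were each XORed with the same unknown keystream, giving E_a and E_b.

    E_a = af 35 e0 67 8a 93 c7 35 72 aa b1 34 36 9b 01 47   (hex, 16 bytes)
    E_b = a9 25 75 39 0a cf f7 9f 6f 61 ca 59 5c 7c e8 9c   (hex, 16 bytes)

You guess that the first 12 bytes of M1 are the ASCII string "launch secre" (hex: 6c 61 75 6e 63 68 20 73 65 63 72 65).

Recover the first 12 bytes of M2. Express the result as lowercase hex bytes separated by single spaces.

6a 71 e0 30 e3 34 10 d9 78 a8 09 08

First, E_a ⊕ E_b = (M1 ⊕ K) ⊕ (M2 ⊕ K) = M1 ⊕ M2, so the key drops out. Then M2 = (M1 ⊕ M2) ⊕ M1 over the first 12 bytes.
byte 0: (af ⊕ a9) ⊕ 6c = 06 ⊕ 6c = 6a
byte 1: (35 ⊕ 25) ⊕ 61 = 10 ⊕ 61 = 71
byte 2: (e0 ⊕ 75) ⊕ 75 = 95 ⊕ 75 = e0
byte 3: (67 ⊕ 39) ⊕ 6e = 5e ⊕ 6e = 30
byte 4: (8a ⊕ 0a) ⊕ 63 = 80 ⊕ 63 = e3
byte 5: (93 ⊕ cf) ⊕ 68 = 5c ⊕ 68 = 34
byte 6: (c7 ⊕ f7) ⊕ 20 = 30 ⊕ 20 = 10
byte 7: (35 ⊕ 9f) ⊕ 73 = aa ⊕ 73 = d9
byte 8: (72 ⊕ 6f) ⊕ 65 = 1d ⊕ 65 = 78
byte 9: (aa ⊕ 61) ⊕ 63 = cb ⊕ 63 = a8
byte 10: (b1 ⊕ ca) ⊕ 72 = 7b ⊕ 72 = 09
byte 11: (34 ⊕ 59) ⊕ 65 = 6d ⊕ 65 = 08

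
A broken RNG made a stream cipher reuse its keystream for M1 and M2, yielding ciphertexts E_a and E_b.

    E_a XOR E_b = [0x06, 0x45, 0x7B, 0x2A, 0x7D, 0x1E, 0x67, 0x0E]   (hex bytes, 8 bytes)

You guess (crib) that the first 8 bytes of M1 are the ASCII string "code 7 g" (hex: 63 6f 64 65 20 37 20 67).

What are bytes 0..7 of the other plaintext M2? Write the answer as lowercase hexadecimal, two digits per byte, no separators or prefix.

Since E_a ⊕ E_b = M1 ⊕ M2, XORing with the guessed M1 bytes yields the corresponding M2 bytes: M2 = (E_a ⊕ E_b) ⊕ M1.
06 XOR 63 = 65
45 XOR 6f = 2a
7b XOR 64 = 1f
2a XOR 65 = 4f
7d XOR 20 = 5d
1e XOR 37 = 29
67 XOR 20 = 47
0e XOR 67 = 69

652a1f4f5d294769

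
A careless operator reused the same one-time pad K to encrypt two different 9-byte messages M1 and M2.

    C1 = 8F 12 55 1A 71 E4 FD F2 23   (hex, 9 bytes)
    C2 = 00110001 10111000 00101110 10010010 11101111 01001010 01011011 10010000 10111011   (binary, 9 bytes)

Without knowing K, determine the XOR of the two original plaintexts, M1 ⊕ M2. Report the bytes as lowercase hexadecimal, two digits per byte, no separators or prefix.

C1 ⊕ C2 = (M1 ⊕ K) ⊕ (M2 ⊕ K) = M1 ⊕ M2 — the shared key cancels under XOR.
143 xor  49 = 190
 18 xor 184 = 170
 85 xor  46 = 123
 26 xor 146 = 136
113 xor 239 = 158
228 xor  74 = 174
253 xor  91 = 166
242 xor 144 =  98
 35 xor 187 = 152

beaa7b889eaea66298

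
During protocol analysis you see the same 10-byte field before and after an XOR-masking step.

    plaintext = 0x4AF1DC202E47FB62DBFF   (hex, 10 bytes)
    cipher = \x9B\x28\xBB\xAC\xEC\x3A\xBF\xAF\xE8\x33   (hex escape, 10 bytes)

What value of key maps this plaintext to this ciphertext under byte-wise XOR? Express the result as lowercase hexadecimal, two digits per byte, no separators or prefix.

Since cipher = plaintext ⊕ key, XORing both sides with plaintext gives key = plaintext ⊕ cipher.
byte 0: 4a ⊕ 9b = d1
byte 1: f1 ⊕ 28 = d9
byte 2: dc ⊕ bb = 67
byte 3: 20 ⊕ ac = 8c
byte 4: 2e ⊕ ec = c2
byte 5: 47 ⊕ 3a = 7d
byte 6: fb ⊕ bf = 44
byte 7: 62 ⊕ af = cd
byte 8: db ⊕ e8 = 33
byte 9: ff ⊕ 33 = cc

d1d9678cc27d44cd33cc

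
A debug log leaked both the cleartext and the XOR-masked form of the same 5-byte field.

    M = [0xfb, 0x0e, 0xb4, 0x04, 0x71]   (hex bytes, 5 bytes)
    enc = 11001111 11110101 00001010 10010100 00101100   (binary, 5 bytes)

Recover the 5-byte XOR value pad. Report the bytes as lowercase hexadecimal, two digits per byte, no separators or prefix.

Since enc = M ⊕ pad, XORing both sides with M gives pad = M ⊕ enc.
byte 0: 251 xor 207 =  52
byte 1:  14 xor 245 = 251
byte 2: 180 xor  10 = 190
byte 3:   4 xor 148 = 144
byte 4: 113 xor  44 =  93

34fbbe905d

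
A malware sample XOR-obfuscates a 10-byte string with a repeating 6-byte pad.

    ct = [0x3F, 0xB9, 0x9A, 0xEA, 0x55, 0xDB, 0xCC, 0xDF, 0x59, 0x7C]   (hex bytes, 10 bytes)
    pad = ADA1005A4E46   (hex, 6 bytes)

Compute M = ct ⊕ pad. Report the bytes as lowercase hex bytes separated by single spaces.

92 18 9a b0 1b 9d 61 7e 59 26

The 6-byte key repeats, so the effective keystream is ad a1 00 5a 4e 46 ad a1 00 5a.
byte 0:  63 xor 173 = 146
byte 1: 185 xor 161 =  24
byte 2: 154 xor   0 = 154
byte 3: 234 xor  90 = 176
byte 4:  85 xor  78 =  27
byte 5: 219 xor  70 = 157
byte 6: 204 xor 173 =  97
byte 7: 223 xor 161 = 126
byte 8:  89 xor   0 =  89
byte 9: 124 xor  90 =  38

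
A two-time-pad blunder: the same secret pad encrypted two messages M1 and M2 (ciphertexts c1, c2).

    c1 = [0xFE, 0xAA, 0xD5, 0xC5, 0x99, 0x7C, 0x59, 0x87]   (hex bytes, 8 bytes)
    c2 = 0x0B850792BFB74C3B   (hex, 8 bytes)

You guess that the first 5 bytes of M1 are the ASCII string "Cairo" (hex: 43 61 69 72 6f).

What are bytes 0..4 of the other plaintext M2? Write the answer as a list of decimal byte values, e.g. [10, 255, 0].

[182, 78, 187, 37, 73]

First, c1 ⊕ c2 = (M1 ⊕ K) ⊕ (M2 ⊕ K) = M1 ⊕ M2, so the key drops out. Then M2 = (M1 ⊕ M2) ⊕ M1 over the first 5 bytes.
byte 0: (fe ⊕ 0b) ⊕ 43 = f5 ⊕ 43 = b6
byte 1: (aa ⊕ 85) ⊕ 61 = 2f ⊕ 61 = 4e
byte 2: (d5 ⊕ 07) ⊕ 69 = d2 ⊕ 69 = bb
byte 3: (c5 ⊕ 92) ⊕ 72 = 57 ⊕ 72 = 25
byte 4: (99 ⊕ bf) ⊕ 6f = 26 ⊕ 6f = 49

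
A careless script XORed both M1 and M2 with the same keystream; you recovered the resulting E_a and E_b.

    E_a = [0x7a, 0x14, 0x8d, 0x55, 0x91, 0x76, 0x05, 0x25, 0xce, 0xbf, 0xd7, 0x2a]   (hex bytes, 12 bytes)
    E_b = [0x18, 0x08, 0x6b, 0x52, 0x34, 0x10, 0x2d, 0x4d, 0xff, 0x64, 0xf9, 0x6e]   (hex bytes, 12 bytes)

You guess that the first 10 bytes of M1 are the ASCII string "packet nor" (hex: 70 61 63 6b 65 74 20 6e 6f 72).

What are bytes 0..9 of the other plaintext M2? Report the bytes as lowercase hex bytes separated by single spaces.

12 7d 85 6c c0 12 08 06 5e a9

First, E_a ⊕ E_b = (M1 ⊕ K) ⊕ (M2 ⊕ K) = M1 ⊕ M2, so the key drops out. Then M2 = (M1 ⊕ M2) ⊕ M1 over the first 10 bytes.
byte 0: (7a xor 18) xor 70 = 62 xor 70 = 12
byte 1: (14 xor 08) xor 61 = 1c xor 61 = 7d
byte 2: (8d xor 6b) xor 63 = e6 xor 63 = 85
byte 3: (55 xor 52) xor 6b = 07 xor 6b = 6c
byte 4: (91 xor 34) xor 65 = a5 xor 65 = c0
byte 5: (76 xor 10) xor 74 = 66 xor 74 = 12
byte 6: (05 xor 2d) xor 20 = 28 xor 20 = 08
byte 7: (25 xor 4d) xor 6e = 68 xor 6e = 06
byte 8: (ce xor ff) xor 6f = 31 xor 6f = 5e
byte 9: (bf xor 64) xor 72 = db xor 72 = a9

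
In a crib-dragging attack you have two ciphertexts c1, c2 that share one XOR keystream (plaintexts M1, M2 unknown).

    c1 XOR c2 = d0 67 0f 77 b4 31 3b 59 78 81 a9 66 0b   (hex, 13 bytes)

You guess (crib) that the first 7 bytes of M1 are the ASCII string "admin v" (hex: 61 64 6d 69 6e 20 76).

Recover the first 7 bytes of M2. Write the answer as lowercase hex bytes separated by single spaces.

Since c1 ⊕ c2 = M1 ⊕ M2, XORing with the guessed M1 bytes yields the corresponding M2 bytes: M2 = (c1 ⊕ c2) ⊕ M1.
byte 0: d0 ^ 61 = b1
byte 1: 67 ^ 64 = 03
byte 2: 0f ^ 6d = 62
byte 3: 77 ^ 69 = 1e
byte 4: b4 ^ 6e = da
byte 5: 31 ^ 20 = 11
byte 6: 3b ^ 76 = 4d

b1 03 62 1e da 11 4d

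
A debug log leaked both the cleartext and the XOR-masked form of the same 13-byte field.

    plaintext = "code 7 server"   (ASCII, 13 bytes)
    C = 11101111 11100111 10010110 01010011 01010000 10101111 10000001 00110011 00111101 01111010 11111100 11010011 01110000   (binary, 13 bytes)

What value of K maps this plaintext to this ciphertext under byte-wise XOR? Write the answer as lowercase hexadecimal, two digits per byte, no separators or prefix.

Since C = plaintext ⊕ K, XORing both sides with plaintext gives K = plaintext ⊕ C.
63 ^ ef = 8c
6f ^ e7 = 88
64 ^ 96 = f2
65 ^ 53 = 36
20 ^ 50 = 70
37 ^ af = 98
20 ^ 81 = a1
73 ^ 33 = 40
65 ^ 3d = 58
72 ^ 7a = 08
76 ^ fc = 8a
65 ^ d3 = b6
72 ^ 70 = 02

8c88f2367098a14058088ab602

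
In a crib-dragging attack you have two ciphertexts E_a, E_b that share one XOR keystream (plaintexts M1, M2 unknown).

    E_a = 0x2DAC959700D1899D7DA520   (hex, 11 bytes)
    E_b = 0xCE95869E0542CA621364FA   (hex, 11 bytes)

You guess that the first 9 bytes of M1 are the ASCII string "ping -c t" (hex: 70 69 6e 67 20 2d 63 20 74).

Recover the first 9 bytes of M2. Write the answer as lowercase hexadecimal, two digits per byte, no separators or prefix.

First, E_a ⊕ E_b = (M1 ⊕ K) ⊕ (M2 ⊕ K) = M1 ⊕ M2, so the key drops out. Then M2 = (M1 ⊕ M2) ⊕ M1 over the first 9 bytes.
byte 0: (2d xor ce) xor 70 = e3 xor 70 = 93
byte 1: (ac xor 95) xor 69 = 39 xor 69 = 50
byte 2: (95 xor 86) xor 6e = 13 xor 6e = 7d
byte 3: (97 xor 9e) xor 67 = 09 xor 67 = 6e
byte 4: (00 xor 05) xor 20 = 05 xor 20 = 25
byte 5: (d1 xor 42) xor 2d = 93 xor 2d = be
byte 6: (89 xor ca) xor 63 = 43 xor 63 = 20
byte 7: (9d xor 62) xor 20 = ff xor 20 = df
byte 8: (7d xor 13) xor 74 = 6e xor 74 = 1a

93507d6e25be20df1a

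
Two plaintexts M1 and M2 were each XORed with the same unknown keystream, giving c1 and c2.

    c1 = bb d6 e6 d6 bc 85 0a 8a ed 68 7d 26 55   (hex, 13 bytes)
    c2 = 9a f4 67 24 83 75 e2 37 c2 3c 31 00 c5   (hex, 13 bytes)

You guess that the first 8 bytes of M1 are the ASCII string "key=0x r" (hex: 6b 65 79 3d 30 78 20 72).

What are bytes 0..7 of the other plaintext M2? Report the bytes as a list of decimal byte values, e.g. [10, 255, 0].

[74, 71, 248, 207, 15, 136, 200, 207]

First, c1 ⊕ c2 = (M1 ⊕ K) ⊕ (M2 ⊕ K) = M1 ⊕ M2, so the key drops out. Then M2 = (M1 ⊕ M2) ⊕ M1 over the first 8 bytes.
byte 0: (bb XOR 9a) XOR 6b = 21 XOR 6b = 4a
byte 1: (d6 XOR f4) XOR 65 = 22 XOR 65 = 47
byte 2: (e6 XOR 67) XOR 79 = 81 XOR 79 = f8
byte 3: (d6 XOR 24) XOR 3d = f2 XOR 3d = cf
byte 4: (bc XOR 83) XOR 30 = 3f XOR 30 = 0f
byte 5: (85 XOR 75) XOR 78 = f0 XOR 78 = 88
byte 6: (0a XOR e2) XOR 20 = e8 XOR 20 = c8
byte 7: (8a XOR 37) XOR 72 = bd XOR 72 = cf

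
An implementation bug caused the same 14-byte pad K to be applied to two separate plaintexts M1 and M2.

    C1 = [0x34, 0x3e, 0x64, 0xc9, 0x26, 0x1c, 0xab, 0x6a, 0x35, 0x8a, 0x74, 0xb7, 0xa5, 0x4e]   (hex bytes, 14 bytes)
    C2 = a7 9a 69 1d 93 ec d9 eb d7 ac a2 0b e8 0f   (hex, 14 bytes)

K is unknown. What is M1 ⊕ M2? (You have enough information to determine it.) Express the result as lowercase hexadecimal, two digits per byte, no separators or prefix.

C1 ⊕ C2 = (M1 ⊕ K) ⊕ (M2 ⊕ K) = M1 ⊕ M2 — the shared key cancels under XOR.
34 ⊕ a7 = 93
3e ⊕ 9a = a4
64 ⊕ 69 = 0d
c9 ⊕ 1d = d4
26 ⊕ 93 = b5
1c ⊕ ec = f0
ab ⊕ d9 = 72
6a ⊕ eb = 81
35 ⊕ d7 = e2
8a ⊕ ac = 26
74 ⊕ a2 = d6
b7 ⊕ 0b = bc
a5 ⊕ e8 = 4d
4e ⊕ 0f = 41

93a40dd4b5f07281e226d6bc4d41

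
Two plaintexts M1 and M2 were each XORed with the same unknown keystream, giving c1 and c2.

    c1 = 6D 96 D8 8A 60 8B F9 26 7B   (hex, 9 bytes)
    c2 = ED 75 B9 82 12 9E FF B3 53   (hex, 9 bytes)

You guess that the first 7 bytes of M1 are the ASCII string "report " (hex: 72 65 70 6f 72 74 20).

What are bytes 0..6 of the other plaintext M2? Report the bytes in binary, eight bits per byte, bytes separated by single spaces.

First, c1 ⊕ c2 = (M1 ⊕ K) ⊕ (M2 ⊕ K) = M1 ⊕ M2, so the key drops out. Then M2 = (M1 ⊕ M2) ⊕ M1 over the first 7 bytes.
byte 0: (6d xor ed) xor 72 = 80 xor 72 = f2
byte 1: (96 xor 75) xor 65 = e3 xor 65 = 86
byte 2: (d8 xor b9) xor 70 = 61 xor 70 = 11
byte 3: (8a xor 82) xor 6f = 08 xor 6f = 67
byte 4: (60 xor 12) xor 72 = 72 xor 72 = 00
byte 5: (8b xor 9e) xor 74 = 15 xor 74 = 61
byte 6: (f9 xor ff) xor 20 = 06 xor 20 = 26

11110010 10000110 00010001 01100111 00000000 01100001 00100110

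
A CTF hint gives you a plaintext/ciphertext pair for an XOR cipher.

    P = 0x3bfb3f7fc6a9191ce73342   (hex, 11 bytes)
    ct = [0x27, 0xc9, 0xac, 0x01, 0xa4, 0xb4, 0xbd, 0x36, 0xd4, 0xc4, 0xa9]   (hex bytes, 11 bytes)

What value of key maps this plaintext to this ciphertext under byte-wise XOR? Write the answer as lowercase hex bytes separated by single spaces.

Since ct = P ⊕ key, XORing both sides with P gives key = P ⊕ ct.
3b ^ 27 = 1c
fb ^ c9 = 32
3f ^ ac = 93
7f ^ 01 = 7e
c6 ^ a4 = 62
a9 ^ b4 = 1d
19 ^ bd = a4
1c ^ 36 = 2a
e7 ^ d4 = 33
33 ^ c4 = f7
42 ^ a9 = eb

1c 32 93 7e 62 1d a4 2a 33 f7 eb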